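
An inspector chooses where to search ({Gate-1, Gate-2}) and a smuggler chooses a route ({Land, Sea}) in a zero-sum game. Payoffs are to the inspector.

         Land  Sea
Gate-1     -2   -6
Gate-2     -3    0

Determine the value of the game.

-18/7

Row minima: Gate-1 → -6, Gate-2 → -3; maximin = -3.
Column maxima: Land → -2, Sea → 0; minimax = -2.
-3 ≠ -2, so there is no saddle point; optimal play is mixed.
Let the inspector play Gate-1 with probability p. Expected payoff against Land: (-2)p + (-3)(1−p) = p − 3; against Sea: (-6)p + 0(1−p) = −6p.
Setting these equal: p − 3 = −6p ⇒ 7p = 3 ⇒ p = 3/7, and the value is (1)·(3/7) − 3 = -18/7.
For the smuggler: with q = P(Land), equating Gate-1's and Gate-2's payoffs gives 4q − 6 = −3q ⇒ q = 6/7.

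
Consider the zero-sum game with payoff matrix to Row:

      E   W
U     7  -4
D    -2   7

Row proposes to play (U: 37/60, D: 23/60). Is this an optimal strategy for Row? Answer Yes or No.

Against E this mix gives (37/60)·7 + (23/60)·(-2) = 71/20.
Against W this mix gives (37/60)·(-4) + (23/60)·7 = 13/60.
Column will play W, holding Row to 13/60. Shifting weight toward the row that does better against W would raise this floor (the equalizing mix achieves 41/20 against both W and E), so the proposed strategy is not optimal.

No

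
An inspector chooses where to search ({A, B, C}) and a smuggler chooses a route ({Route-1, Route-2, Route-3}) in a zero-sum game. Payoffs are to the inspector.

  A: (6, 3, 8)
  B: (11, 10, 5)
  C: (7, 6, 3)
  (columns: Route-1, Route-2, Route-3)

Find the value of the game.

13/2

Row minima: A → 3, B → 5, C → 3; maximin = 5.
Column maxima: Route-1 → 11, Route-2 → 10, Route-3 → 8; minimax = 8.
5 ≠ 8, so there is no saddle point; optimal play is mixed.
C is strictly dominated by B, so the inspector never plays it.
Route-1 is strictly dominated by Route-2 (it gives the inspector strictly more in every row), so the smuggler never plays it.
On the remaining 2×2 (A, B vs Route-2, Route-3):
Let the inspector play A with probability p. Expected payoff against Route-2: 3p + 10(1−p) = −7p + 10; against Route-3: 8p + 5(1−p) = 3p + 5.
Setting these equal: −7p + 10 = 3p + 5 ⇒ −10p = -5 ⇒ p = 1/2, and the value is (-7)·(1/2) + 10 = 13/2.
For the smuggler: with q = P(Route-2), equating A's and B's payoffs gives −5q + 8 = 5q + 5 ⇒ q = 3/10.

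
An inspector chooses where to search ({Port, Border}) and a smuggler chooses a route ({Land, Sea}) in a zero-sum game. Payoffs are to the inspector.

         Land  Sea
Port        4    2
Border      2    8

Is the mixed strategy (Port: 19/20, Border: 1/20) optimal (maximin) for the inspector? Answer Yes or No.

No

Against Land this mix gives (19/20)·4 + (1/20)·2 = 39/10.
Against Sea this mix gives (19/20)·2 + (1/20)·8 = 23/10.
The smuggler will play Sea, holding the inspector to 23/10. Shifting weight toward the row that does better against Sea would raise this floor (the equalizing mix achieves 7/2 against both Sea and Land), so the proposed strategy is not optimal.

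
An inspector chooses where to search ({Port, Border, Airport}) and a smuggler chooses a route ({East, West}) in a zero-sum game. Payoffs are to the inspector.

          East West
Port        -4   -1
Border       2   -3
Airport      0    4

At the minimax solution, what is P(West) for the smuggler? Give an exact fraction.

Row minima: Port → -4, Border → -3, Airport → 0; maximin = 0.
Column maxima: East → 2, West → 4; minimax = 2.
0 ≠ 2, so there is no saddle point; optimal play is mixed.
Port is strictly dominated by Airport, so the inspector never plays it.
On the remaining 2×2 (Border, Airport vs East, West):
Let the inspector play Border with probability p. Expected payoff against East: 2p + 0(1−p) = 2p; against West: (-3)p + 4(1−p) = −7p + 4.
Setting these equal: 2p = −7p + 4 ⇒ 9p = 4 ⇒ p = 4/9, and the value is (2)·(4/9) = 8/9.
For the smuggler: with q = P(East), equating Border's and Airport's payoffs gives 5q − 3 = −4q + 4 ⇒ q = 7/9.

2/9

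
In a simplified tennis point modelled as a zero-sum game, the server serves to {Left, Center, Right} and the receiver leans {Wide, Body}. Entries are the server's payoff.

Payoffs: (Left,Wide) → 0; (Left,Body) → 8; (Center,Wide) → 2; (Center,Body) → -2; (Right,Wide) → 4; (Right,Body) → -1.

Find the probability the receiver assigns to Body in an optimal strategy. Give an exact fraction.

4/13

Row minima: Left → 0, Center → -2, Right → -1; maximin = 0.
Column maxima: Wide → 4, Body → 8; minimax = 4.
0 ≠ 4, so there is no saddle point; optimal play is mixed.
Center is strictly dominated by Right, so the server never plays it.
On the remaining 2×2 (Left, Right vs Wide, Body):
Let the server play Left with probability p. Expected payoff against Wide: 0p + 4(1−p) = −4p + 4; against Body: 8p + (-1)(1−p) = 9p − 1.
Setting these equal: −4p + 4 = 9p − 1 ⇒ −13p = -5 ⇒ p = 5/13, and the value is (-4)·(5/13) + 4 = 32/13.
For the receiver: with q = P(Wide), equating Left's and Right's payoffs gives −8q + 8 = 5q − 1 ⇒ q = 9/13.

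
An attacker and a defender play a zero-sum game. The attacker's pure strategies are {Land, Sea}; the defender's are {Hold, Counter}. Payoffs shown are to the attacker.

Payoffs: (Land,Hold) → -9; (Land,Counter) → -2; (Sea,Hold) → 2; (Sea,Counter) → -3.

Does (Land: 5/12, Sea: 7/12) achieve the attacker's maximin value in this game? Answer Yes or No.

Against Hold this mix gives (5/12)·(-9) + (7/12)·2 = -31/12.
Against Counter this mix gives (5/12)·(-2) + (7/12)·(-3) = -31/12.
All of the defender's active replies (Hold, Counter) yield -31/12, and no column does worse for the attacker. The mix makes the defender indifferent and guarantees -31/12, so it is optimal.

Yes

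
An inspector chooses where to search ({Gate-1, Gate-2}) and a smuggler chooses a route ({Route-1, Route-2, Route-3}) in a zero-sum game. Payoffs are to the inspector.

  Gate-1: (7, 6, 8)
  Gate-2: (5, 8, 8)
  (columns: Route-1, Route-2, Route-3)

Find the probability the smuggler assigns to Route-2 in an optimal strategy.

Row minima: Gate-1 → 6, Gate-2 → 5; maximin = 6.
Column maxima: Route-1 → 7, Route-2 → 8, Route-3 → 8; minimax = 7.
6 ≠ 7, so there is no saddle point; optimal play is mixed.
Route-3 is strictly dominated by Route-1 (it gives the inspector strictly more in every row), so the smuggler never plays it.
On the remaining 2×2 (Gate-1, Gate-2 vs Route-1, Route-2):
Let the inspector play Gate-1 with probability p. Expected payoff against Route-1: 7p + 5(1−p) = 2p + 5; against Route-2: 6p + 8(1−p) = −2p + 8.
Setting these equal: 2p + 5 = −2p + 8 ⇒ 4p = 3 ⇒ p = 3/4, and the value is (2)·(3/4) + 5 = 13/2.
For the smuggler: with q = P(Route-1), equating Gate-1's and Gate-2's payoffs gives q + 6 = −3q + 8 ⇒ q = 1/2.

1/2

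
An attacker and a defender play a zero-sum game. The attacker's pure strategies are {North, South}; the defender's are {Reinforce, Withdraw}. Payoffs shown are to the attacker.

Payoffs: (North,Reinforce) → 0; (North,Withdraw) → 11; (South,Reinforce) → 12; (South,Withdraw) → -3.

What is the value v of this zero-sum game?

Row minima: North → 0, South → -3; maximin = 0.
Column maxima: Reinforce → 12, Withdraw → 11; minimax = 11.
0 ≠ 11, so there is no saddle point; optimal play is mixed.
Let the attacker play North with probability p. Expected payoff against Reinforce: 0p + 12(1−p) = −12p + 12; against Withdraw: 11p + (-3)(1−p) = 14p − 3.
Setting these equal: −12p + 12 = 14p − 3 ⇒ −26p = -15 ⇒ p = 15/26, and the value is (-12)·(15/26) + 12 = 66/13.
For the defender: with q = P(Reinforce), equating North's and South's payoffs gives −11q + 11 = 15q − 3 ⇒ q = 7/13.

66/13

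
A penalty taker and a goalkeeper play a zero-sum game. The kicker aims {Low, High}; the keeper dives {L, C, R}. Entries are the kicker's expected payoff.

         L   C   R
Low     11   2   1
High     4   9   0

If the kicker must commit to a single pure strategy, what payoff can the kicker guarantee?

Row minima: Low → 1, High → 0.
The best of these is 1.

1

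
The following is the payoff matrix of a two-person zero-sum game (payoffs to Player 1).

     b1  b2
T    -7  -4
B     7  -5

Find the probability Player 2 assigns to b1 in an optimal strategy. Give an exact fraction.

Row minima: T → -7, B → -5; maximin = -5.
Column maxima: b1 → 7, b2 → -4; minimax = -4.
-5 ≠ -4, so there is no saddle point; optimal play is mixed.
Let Player 1 play T with probability p. Expected payoff against b1: (-7)p + 7(1−p) = −14p + 7; against b2: (-4)p + (-5)(1−p) = p − 5.
Setting these equal: −14p + 7 = p − 5 ⇒ −15p = -12 ⇒ p = 4/5, and the value is (-14)·(4/5) + 7 = -21/5.
For Player 2: with q = P(b1), equating T's and B's payoffs gives −3q − 4 = 12q − 5 ⇒ q = 1/15.

1/15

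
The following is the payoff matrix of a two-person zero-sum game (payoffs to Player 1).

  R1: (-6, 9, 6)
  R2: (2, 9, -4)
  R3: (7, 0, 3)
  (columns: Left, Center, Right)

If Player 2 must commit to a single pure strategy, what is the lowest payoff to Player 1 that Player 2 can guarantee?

6

Column maxima: Left → 7, Center → 9, Right → 6.
The smallest of these is 6.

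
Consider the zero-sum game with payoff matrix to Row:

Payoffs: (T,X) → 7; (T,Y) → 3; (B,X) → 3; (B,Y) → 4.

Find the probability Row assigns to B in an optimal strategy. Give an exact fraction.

Row minima: T → 3, B → 3; maximin = 3.
Column maxima: X → 7, Y → 4; minimax = 4.
3 ≠ 4, so there is no saddle point; optimal play is mixed.
Let Row play T with probability p. Expected payoff against X: 7p + 3(1−p) = 4p + 3; against Y: 3p + 4(1−p) = −p + 4.
Setting these equal: 4p + 3 = −p + 4 ⇒ 5p = 1 ⇒ p = 1/5, and the value is (4)·(1/5) + 3 = 19/5.
For Column: with q = P(X), equating T's and B's payoffs gives 4q + 3 = −q + 4 ⇒ q = 1/5.

4/5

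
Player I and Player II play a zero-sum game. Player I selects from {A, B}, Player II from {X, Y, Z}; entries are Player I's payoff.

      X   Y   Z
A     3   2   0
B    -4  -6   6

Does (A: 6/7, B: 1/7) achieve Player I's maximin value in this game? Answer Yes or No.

Yes

Against X this mix gives (6/7)·3 + (1/7)·(-4) = 2.
Against Y this mix gives (6/7)·2 + (1/7)·(-6) = 6/7.
Against Z this mix gives (6/7)·0 + (1/7)·6 = 6/7.
All of Player II's active replies (Y, Z) yield 6/7, and no column does worse for Player I. The mix makes Player II indifferent and guarantees 6/7, so it is optimal.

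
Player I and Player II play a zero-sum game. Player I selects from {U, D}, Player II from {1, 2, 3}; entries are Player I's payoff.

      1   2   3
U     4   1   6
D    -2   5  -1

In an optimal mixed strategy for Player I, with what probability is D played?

3/10

Row minima: U → 1, D → -2; maximin = 1.
Column maxima: 1 → 4, 2 → 5, 3 → 6; minimax = 4.
1 ≠ 4, so there is no saddle point; optimal play is mixed.
3 is strictly dominated by 1 (it gives Player I strictly more in every row), so Player II never plays it.
On the remaining 2×2 (U, D vs 1, 2):
Let Player I play U with probability p. Expected payoff against 1: 4p + (-2)(1−p) = 6p − 2; against 2: 1p + 5(1−p) = −4p + 5.
Setting these equal: 6p − 2 = −4p + 5 ⇒ 10p = 7 ⇒ p = 7/10, and the value is (6)·(7/10) − 2 = 11/5.
For Player II: with q = P(1), equating U's and D's payoffs gives 3q + 1 = −7q + 5 ⇒ q = 2/5.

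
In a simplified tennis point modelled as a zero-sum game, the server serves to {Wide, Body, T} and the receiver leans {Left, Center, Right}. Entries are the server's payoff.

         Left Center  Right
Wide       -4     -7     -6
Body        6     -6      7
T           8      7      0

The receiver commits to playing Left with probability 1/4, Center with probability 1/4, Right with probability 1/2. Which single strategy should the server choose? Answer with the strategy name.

Expected payoff of Wide: (1/4)·(-4) + (1/4)·(-7) + (1/2)·(-6) = -23/4.
Expected payoff of Body: (1/4)·6 + (1/4)·(-6) + (1/2)·7 = 7/2.
Expected payoff of T: (1/4)·8 + (1/4)·7 + (1/2)·0 = 15/4.
The largest is 15/4, so the server's best response is T.

T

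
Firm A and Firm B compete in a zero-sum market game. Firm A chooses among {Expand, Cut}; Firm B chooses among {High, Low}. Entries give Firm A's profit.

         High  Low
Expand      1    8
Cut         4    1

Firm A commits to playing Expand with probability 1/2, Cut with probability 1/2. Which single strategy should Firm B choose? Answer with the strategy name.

If Firm B plays High, Firm A's expected payoff is (1/2)·1 + (1/2)·4 = 5/2.
If Firm B plays Low, Firm A's expected payoff is (1/2)·8 + (1/2)·1 = 9/2.
Firm B minimizes Firm A's payoff; the smallest is 5/2, so the best response is High.

High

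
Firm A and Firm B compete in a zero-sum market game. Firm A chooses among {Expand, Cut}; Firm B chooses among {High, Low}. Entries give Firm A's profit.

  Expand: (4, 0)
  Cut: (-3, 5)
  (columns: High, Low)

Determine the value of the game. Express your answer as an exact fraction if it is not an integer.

5/3

Row minima: Expand → 0, Cut → -3; maximin = 0.
Column maxima: High → 4, Low → 5; minimax = 4.
0 ≠ 4, so there is no saddle point; optimal play is mixed.
Let Firm A play Expand with probability p. Expected payoff against High: 4p + (-3)(1−p) = 7p − 3; against Low: 0p + 5(1−p) = −5p + 5.
Setting these equal: 7p − 3 = −5p + 5 ⇒ 12p = 8 ⇒ p = 2/3, and the value is (7)·(2/3) − 3 = 5/3.
For Firm B: with q = P(High), equating Expand's and Cut's payoffs gives 4q = −8q + 5 ⇒ q = 5/12.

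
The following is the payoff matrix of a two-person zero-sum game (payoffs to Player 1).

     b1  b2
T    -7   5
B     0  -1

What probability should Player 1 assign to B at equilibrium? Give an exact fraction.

12/13

Row minima: T → -7, B → -1; maximin = -1.
Column maxima: b1 → 0, b2 → 5; minimax = 0.
-1 ≠ 0, so there is no saddle point; optimal play is mixed.
Let Player 1 play T with probability p. Expected payoff against b1: (-7)p + 0(1−p) = −7p; against b2: 5p + (-1)(1−p) = 6p − 1.
Setting these equal: −7p = 6p − 1 ⇒ −13p = -1 ⇒ p = 1/13, and the value is (-7)·(1/13) = -7/13.
For Player 2: with q = P(b1), equating T's and B's payoffs gives −12q + 5 = q − 1 ⇒ q = 6/13.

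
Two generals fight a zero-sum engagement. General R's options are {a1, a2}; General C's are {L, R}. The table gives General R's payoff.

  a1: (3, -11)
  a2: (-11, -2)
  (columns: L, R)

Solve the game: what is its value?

Row minima: a1 → -11, a2 → -11; maximin = -11.
Column maxima: L → 3, R → -2; minimax = -2.
-11 ≠ -2, so there is no saddle point; optimal play is mixed.
Let General R play a1 with probability p. Expected payoff against L: 3p + (-11)(1−p) = 14p − 11; against R: (-11)p + (-2)(1−p) = −9p − 2.
Setting these equal: 14p − 11 = −9p − 2 ⇒ 23p = 9 ⇒ p = 9/23, and the value is (14)·(9/23) − 11 = -127/23.
For General C: with q = P(L), equating a1's and a2's payoffs gives 14q − 11 = −9q − 2 ⇒ q = 9/23.

-127/23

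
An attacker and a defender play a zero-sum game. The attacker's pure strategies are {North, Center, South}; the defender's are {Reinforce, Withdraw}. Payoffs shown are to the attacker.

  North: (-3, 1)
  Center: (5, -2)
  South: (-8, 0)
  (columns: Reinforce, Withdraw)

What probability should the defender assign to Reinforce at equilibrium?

Row minima: North → -3, Center → -2, South → -8; maximin = -2.
Column maxima: Reinforce → 5, Withdraw → 1; minimax = 1.
-2 ≠ 1, so there is no saddle point; optimal play is mixed.
South is strictly dominated by North, so the attacker never plays it.
On the remaining 2×2 (North, Center vs Reinforce, Withdraw):
Let the attacker play North with probability p. Expected payoff against Reinforce: (-3)p + 5(1−p) = −8p + 5; against Withdraw: 1p + (-2)(1−p) = 3p − 2.
Setting these equal: −8p + 5 = 3p − 2 ⇒ −11p = -7 ⇒ p = 7/11, and the value is (-8)·(7/11) + 5 = -1/11.
For the defender: with q = P(Reinforce), equating North's and Center's payoffs gives −4q + 1 = 7q − 2 ⇒ q = 3/11.

3/11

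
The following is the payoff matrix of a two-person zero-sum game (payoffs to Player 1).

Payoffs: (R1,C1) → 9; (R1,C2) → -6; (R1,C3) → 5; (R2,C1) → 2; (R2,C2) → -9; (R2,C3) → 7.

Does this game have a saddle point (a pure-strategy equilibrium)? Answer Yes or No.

Yes

Row minima: R1 → -6, R2 → -9; maximin = -6.
Column maxima: C1 → 9, C2 → -6, C3 → 7; minimax = -6.
maximin = minimax = -6, so a saddle point exists.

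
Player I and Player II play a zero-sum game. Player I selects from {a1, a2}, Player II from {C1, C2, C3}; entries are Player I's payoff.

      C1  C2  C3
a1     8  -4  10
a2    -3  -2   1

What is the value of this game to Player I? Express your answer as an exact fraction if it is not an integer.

-28/13

Row minima: a1 → -4, a2 → -3; maximin = -3.
Column maxima: C1 → 8, C2 → -2, C3 → 10; minimax = -2.
-3 ≠ -2, so there is no saddle point; optimal play is mixed.
C3 is strictly dominated by C1 (it gives Player I strictly more in every row), so Player II never plays it.
On the remaining 2×2 (a1, a2 vs C1, C2):
Let Player I play a1 with probability p. Expected payoff against C1: 8p + (-3)(1−p) = 11p − 3; against C2: (-4)p + (-2)(1−p) = −2p − 2.
Setting these equal: 11p − 3 = −2p − 2 ⇒ 13p = 1 ⇒ p = 1/13, and the value is (11)·(1/13) − 3 = -28/13.
For Player II: with q = P(C1), equating a1's and a2's payoffs gives 12q − 4 = −q − 2 ⇒ q = 2/13.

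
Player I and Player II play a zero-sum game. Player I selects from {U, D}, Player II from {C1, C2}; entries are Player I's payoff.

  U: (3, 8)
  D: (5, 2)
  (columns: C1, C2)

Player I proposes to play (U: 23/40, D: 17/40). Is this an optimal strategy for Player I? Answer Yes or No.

Against C1 this mix gives (23/40)·3 + (17/40)·5 = 77/20.
Against C2 this mix gives (23/40)·8 + (17/40)·2 = 109/20.
Player II will play C1, holding Player I to 77/20. Shifting weight toward the row that does better against C1 would raise this floor (the equalizing mix achieves 17/4 against both C1 and C2), so the proposed strategy is not optimal.

No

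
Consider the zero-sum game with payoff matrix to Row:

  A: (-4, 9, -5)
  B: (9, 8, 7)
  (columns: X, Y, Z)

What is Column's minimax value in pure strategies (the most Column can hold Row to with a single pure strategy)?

7

Column maxima: X → 9, Y → 9, Z → 7.
The smallest of these is 7.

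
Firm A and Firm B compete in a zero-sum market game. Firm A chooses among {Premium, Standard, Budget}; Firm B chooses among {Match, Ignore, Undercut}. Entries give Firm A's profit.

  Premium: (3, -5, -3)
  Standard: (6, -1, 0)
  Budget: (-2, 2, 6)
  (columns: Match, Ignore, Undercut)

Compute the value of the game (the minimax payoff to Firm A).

Row minima: Premium → -5, Standard → -1, Budget → -2; maximin = -1.
Column maxima: Match → 6, Ignore → 2, Undercut → 6; minimax = 2.
-1 ≠ 2, so there is no saddle point; optimal play is mixed.
Premium is strictly dominated by Standard, so Firm A never plays it.
Undercut is strictly dominated by Ignore (it gives Firm A strictly more in every row), so Firm B never plays it.
On the remaining 2×2 (Standard, Budget vs Match, Ignore):
Let Firm A play Standard with probability p. Expected payoff against Match: 6p + (-2)(1−p) = 8p − 2; against Ignore: (-1)p + 2(1−p) = −3p + 2.
Setting these equal: 8p − 2 = −3p + 2 ⇒ 11p = 4 ⇒ p = 4/11, and the value is (8)·(4/11) − 2 = 10/11.
For Firm B: with q = P(Match), equating Standard's and Budget's payoffs gives 7q − 1 = −4q + 2 ⇒ q = 3/11.

10/11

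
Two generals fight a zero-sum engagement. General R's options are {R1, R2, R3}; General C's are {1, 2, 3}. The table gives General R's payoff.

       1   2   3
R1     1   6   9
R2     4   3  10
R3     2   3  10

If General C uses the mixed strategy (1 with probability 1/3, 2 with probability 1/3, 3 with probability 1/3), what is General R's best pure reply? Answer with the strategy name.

Expected payoff of R1: (1/3)·1 + (1/3)·6 + (1/3)·9 = 16/3.
Expected payoff of R2: (1/3)·4 + (1/3)·3 + (1/3)·10 = 17/3.
Expected payoff of R3: (1/3)·2 + (1/3)·3 + (1/3)·10 = 5.
The largest is 17/3, so General R's best response is R2.

R2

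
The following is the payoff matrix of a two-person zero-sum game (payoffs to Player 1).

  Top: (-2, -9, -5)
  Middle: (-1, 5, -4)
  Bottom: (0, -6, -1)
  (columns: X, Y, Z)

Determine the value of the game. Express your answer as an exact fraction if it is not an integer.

Row minima: Top → -9, Middle → -4, Bottom → -6; maximin = -4.
Column maxima: X → 0, Y → 5, Z → -1; minimax = -1.
-4 ≠ -1, so there is no saddle point; optimal play is mixed.
Top is strictly dominated by Middle, so Player 1 never plays it.
X is strictly dominated by Z (it gives Player 1 strictly more in every row), so Player 2 never plays it.
On the remaining 2×2 (Middle, Bottom vs Y, Z):
Let Player 1 play Middle with probability p. Expected payoff against Y: 5p + (-6)(1−p) = 11p − 6; against Z: (-4)p + (-1)(1−p) = −3p − 1.
Setting these equal: 11p − 6 = −3p − 1 ⇒ 14p = 5 ⇒ p = 5/14, and the value is (11)·(5/14) − 6 = -29/14.
For Player 2: with q = P(Y), equating Middle's and Bottom's payoffs gives 9q − 4 = −5q − 1 ⇒ q = 3/14.

-29/14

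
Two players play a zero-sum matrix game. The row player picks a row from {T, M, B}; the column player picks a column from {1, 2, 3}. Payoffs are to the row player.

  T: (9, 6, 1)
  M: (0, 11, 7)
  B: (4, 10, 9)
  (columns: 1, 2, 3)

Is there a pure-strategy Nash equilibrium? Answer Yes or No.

Row minima: T → 1, M → 0, B → 4; maximin = 4.
Column maxima: 1 → 9, 2 → 11, 3 → 9; minimax = 9.
4 ≠ 9, so no pure-strategy equilibrium exists.

No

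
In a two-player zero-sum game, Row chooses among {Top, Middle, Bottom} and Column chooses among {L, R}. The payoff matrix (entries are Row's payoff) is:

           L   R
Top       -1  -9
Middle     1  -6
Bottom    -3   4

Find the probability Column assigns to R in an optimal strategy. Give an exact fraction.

Row minima: Top → -9, Middle → -6, Bottom → -3; maximin = -3.
Column maxima: L → 1, R → 4; minimax = 1.
-3 ≠ 1, so there is no saddle point; optimal play is mixed.
Top is strictly dominated by Middle, so Row never plays it.
On the remaining 2×2 (Middle, Bottom vs L, R):
Let Row play Middle with probability p. Expected payoff against L: 1p + (-3)(1−p) = 4p − 3; against R: (-6)p + 4(1−p) = −10p + 4.
Setting these equal: 4p − 3 = −10p + 4 ⇒ 14p = 7 ⇒ p = 1/2, and the value is (4)·(1/2) − 3 = -1.
For Column: with q = P(L), equating Middle's and Bottom's payoffs gives 7q − 6 = −7q + 4 ⇒ q = 5/7.

2/7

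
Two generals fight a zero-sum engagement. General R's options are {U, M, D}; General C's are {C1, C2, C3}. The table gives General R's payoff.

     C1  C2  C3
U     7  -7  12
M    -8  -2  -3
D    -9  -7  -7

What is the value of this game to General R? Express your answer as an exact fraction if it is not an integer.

Row minima: U → -7, M → -8, D → -9; maximin = -7.
Column maxima: C1 → 7, C2 → -2, C3 → 12; minimax = -2.
-7 ≠ -2, so there is no saddle point; optimal play is mixed.
D is strictly dominated by M, so General R never plays it.
C3 is strictly dominated by C1 (it gives General R strictly more in every row), so General C never plays it.
On the remaining 2×2 (U, M vs C1, C2):
Let General R play U with probability p. Expected payoff against C1: 7p + (-8)(1−p) = 15p − 8; against C2: (-7)p + (-2)(1−p) = −5p − 2.
Setting these equal: 15p − 8 = −5p − 2 ⇒ 20p = 6 ⇒ p = 3/10, and the value is (15)·(3/10) − 8 = -7/2.
For General C: with q = P(C1), equating U's and M's payoffs gives 14q − 7 = −6q − 2 ⇒ q = 1/4.

-7/2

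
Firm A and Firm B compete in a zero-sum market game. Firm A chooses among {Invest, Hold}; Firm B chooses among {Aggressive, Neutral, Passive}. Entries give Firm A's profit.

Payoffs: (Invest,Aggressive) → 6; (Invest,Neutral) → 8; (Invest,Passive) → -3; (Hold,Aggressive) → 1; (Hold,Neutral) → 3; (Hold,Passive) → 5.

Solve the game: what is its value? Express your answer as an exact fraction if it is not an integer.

33/13

Row minima: Invest → -3, Hold → 1; maximin = 1.
Column maxima: Aggressive → 6, Neutral → 8, Passive → 5; minimax = 5.
1 ≠ 5, so there is no saddle point; optimal play is mixed.
Neutral is strictly dominated by Aggressive (it gives Firm A strictly more in every row), so Firm B never plays it.
On the remaining 2×2 (Invest, Hold vs Aggressive, Passive):
Let Firm A play Invest with probability p. Expected payoff against Aggressive: 6p + 1(1−p) = 5p + 1; against Passive: (-3)p + 5(1−p) = −8p + 5.
Setting these equal: 5p + 1 = −8p + 5 ⇒ 13p = 4 ⇒ p = 4/13, and the value is (5)·(4/13) + 1 = 33/13.
For Firm B: with q = P(Aggressive), equating Invest's and Hold's payoffs gives 9q − 3 = −4q + 5 ⇒ q = 8/13.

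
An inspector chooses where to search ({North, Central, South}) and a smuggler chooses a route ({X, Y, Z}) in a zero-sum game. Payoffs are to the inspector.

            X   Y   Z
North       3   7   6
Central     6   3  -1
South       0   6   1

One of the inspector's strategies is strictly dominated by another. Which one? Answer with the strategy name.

South

North gives a strictly higher payoff than South against every column: 3 > 0, 7 > 6, 6 > 1.
So South is strictly dominated and the inspector never plays it.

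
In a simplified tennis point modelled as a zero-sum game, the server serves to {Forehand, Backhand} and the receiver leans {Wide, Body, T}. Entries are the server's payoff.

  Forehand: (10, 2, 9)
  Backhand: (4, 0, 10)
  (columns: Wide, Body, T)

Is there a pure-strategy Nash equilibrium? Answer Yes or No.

Row minima: Forehand → 2, Backhand → 0; maximin = 2.
Column maxima: Wide → 10, Body → 2, T → 10; minimax = 2.
maximin = minimax = 2, so a saddle point exists.

Yes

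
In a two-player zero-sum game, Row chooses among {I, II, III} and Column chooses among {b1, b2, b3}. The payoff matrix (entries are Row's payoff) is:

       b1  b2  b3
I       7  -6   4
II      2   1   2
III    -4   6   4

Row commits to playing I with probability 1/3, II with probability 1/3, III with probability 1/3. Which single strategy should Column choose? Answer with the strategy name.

If Column plays b1, Row's expected payoff is (1/3)·7 + (1/3)·2 + (1/3)·(-4) = 5/3.
If Column plays b2, Row's expected payoff is (1/3)·(-6) + (1/3)·1 + (1/3)·6 = 1/3.
If Column plays b3, Row's expected payoff is (1/3)·4 + (1/3)·2 + (1/3)·4 = 10/3.
Column minimizes Row's payoff; the smallest is 1/3, so the best response is b2.

b2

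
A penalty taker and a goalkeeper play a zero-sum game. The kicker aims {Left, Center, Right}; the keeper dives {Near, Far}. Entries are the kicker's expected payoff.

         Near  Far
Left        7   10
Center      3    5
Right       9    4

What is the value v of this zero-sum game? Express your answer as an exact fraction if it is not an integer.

Row minima: Left → 7, Center → 3, Right → 4; maximin = 7.
Column maxima: Near → 9, Far → 10; minimax = 9.
7 ≠ 9, so there is no saddle point; optimal play is mixed.
Center is strictly dominated by Left, so the kicker never plays it.
On the remaining 2×2 (Left, Right vs Near, Far):
Let the kicker play Left with probability p. Expected payoff against Near: 7p + 9(1−p) = −2p + 9; against Far: 10p + 4(1−p) = 6p + 4.
Setting these equal: −2p + 9 = 6p + 4 ⇒ −8p = -5 ⇒ p = 5/8, and the value is (-2)·(5/8) + 9 = 31/4.
For the keeper: with q = P(Near), equating Left's and Right's payoffs gives −3q + 10 = 5q + 4 ⇒ q = 3/4.

31/4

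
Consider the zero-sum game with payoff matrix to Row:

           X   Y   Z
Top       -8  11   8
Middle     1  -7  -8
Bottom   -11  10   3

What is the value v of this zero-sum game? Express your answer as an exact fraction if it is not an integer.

-56/25

Row minima: Top → -8, Middle → -8, Bottom → -11; maximin = -8.
Column maxima: X → 1, Y → 11, Z → 8; minimax = 1.
-8 ≠ 1, so there is no saddle point; optimal play is mixed.
Bottom is strictly dominated by Top, so Row never plays it.
Y is strictly dominated by Z (it gives Row strictly more in every row), so Column never plays it.
On the remaining 2×2 (Top, Middle vs X, Z):
Let Row play Top with probability p. Expected payoff against X: (-8)p + 1(1−p) = −9p + 1; against Z: 8p + (-8)(1−p) = 16p − 8.
Setting these equal: −9p + 1 = 16p − 8 ⇒ −25p = -9 ⇒ p = 9/25, and the value is (-9)·(9/25) + 1 = -56/25.
For Column: with q = P(X), equating Top's and Middle's payoffs gives −16q + 8 = 9q − 8 ⇒ q = 16/25.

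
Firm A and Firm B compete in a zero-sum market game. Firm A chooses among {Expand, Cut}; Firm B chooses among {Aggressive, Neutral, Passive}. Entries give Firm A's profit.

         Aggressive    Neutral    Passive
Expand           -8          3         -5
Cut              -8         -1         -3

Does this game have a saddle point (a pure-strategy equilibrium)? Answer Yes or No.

Yes

Row minima: Expand → -8, Cut → -8; maximin = -8.
Column maxima: Aggressive → -8, Neutral → 3, Passive → -3; minimax = -8.
maximin = minimax = -8, so a saddle point exists.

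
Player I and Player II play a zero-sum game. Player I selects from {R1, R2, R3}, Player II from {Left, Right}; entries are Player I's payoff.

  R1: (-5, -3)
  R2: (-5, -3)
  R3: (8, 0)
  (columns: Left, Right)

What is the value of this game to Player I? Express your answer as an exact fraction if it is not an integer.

Row minima: R1 → -5, R2 → -5, R3 → 0; maximin = 0.
Column maxima: Left → 8, Right → 0; minimax = 0.
Since maximin = minimax = 0, there is a saddle point and the value is 0.

0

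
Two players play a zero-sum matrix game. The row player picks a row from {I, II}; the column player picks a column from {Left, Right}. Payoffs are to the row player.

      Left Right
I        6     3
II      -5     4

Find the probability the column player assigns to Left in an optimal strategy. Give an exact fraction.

1/12

Row minima: I → 3, II → -5; maximin = 3.
Column maxima: Left → 6, Right → 4; minimax = 4.
3 ≠ 4, so there is no saddle point; optimal play is mixed.
Let the row player play I with probability p. Expected payoff against Left: 6p + (-5)(1−p) = 11p − 5; against Right: 3p + 4(1−p) = −p + 4.
Setting these equal: 11p − 5 = −p + 4 ⇒ 12p = 9 ⇒ p = 3/4, and the value is (11)·(3/4) − 5 = 13/4.
For the column player: with q = P(Left), equating I's and II's payoffs gives 3q + 3 = −9q + 4 ⇒ q = 1/12.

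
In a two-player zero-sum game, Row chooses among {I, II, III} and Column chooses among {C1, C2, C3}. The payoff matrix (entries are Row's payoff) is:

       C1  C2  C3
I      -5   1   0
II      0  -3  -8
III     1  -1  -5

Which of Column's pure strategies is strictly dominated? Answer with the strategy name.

C2

C3 holds Row's payoff strictly below C2 in every row: 0 < 1, -8 < -3, -5 < -1.
So C2 is strictly dominated for Column.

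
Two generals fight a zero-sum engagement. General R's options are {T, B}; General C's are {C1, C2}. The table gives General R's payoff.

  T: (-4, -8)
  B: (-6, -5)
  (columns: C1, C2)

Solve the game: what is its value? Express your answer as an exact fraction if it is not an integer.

-28/5

Row minima: T → -8, B → -6; maximin = -6.
Column maxima: C1 → -4, C2 → -5; minimax = -5.
-6 ≠ -5, so there is no saddle point; optimal play is mixed.
Let General R play T with probability p. Expected payoff against C1: (-4)p + (-6)(1−p) = 2p − 6; against C2: (-8)p + (-5)(1−p) = −3p − 5.
Setting these equal: 2p − 6 = −3p − 5 ⇒ 5p = 1 ⇒ p = 1/5, and the value is (2)·(1/5) − 6 = -28/5.
For General C: with q = P(C1), equating T's and B's payoffs gives 4q − 8 = −q − 5 ⇒ q = 3/5.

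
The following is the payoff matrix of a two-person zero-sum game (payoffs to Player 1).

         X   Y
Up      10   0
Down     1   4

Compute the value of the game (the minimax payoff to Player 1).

40/13

Row minima: Up → 0, Down → 1; maximin = 1.
Column maxima: X → 10, Y → 4; minimax = 4.
1 ≠ 4, so there is no saddle point; optimal play is mixed.
Let Player 1 play Up with probability p. Expected payoff against X: 10p + 1(1−p) = 9p + 1; against Y: 0p + 4(1−p) = −4p + 4.
Setting these equal: 9p + 1 = −4p + 4 ⇒ 13p = 3 ⇒ p = 3/13, and the value is (9)·(3/13) + 1 = 40/13.
For Player 2: with q = P(X), equating Up's and Down's payoffs gives 10q = −3q + 4 ⇒ q = 4/13.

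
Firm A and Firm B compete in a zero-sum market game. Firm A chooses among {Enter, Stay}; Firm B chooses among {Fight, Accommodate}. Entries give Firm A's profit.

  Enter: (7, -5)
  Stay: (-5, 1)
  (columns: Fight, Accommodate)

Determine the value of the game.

-1

Row minima: Enter → -5, Stay → -5; maximin = -5.
Column maxima: Fight → 7, Accommodate → 1; minimax = 1.
-5 ≠ 1, so there is no saddle point; optimal play is mixed.
Let Firm A play Enter with probability p. Expected payoff against Fight: 7p + (-5)(1−p) = 12p − 5; against Accommodate: (-5)p + 1(1−p) = −6p + 1.
Setting these equal: 12p − 5 = −6p + 1 ⇒ 18p = 6 ⇒ p = 1/3, and the value is (12)·(1/3) − 5 = -1.
For Firm B: with q = P(Fight), equating Enter's and Stay's payoffs gives 12q − 5 = −6q + 1 ⇒ q = 1/3.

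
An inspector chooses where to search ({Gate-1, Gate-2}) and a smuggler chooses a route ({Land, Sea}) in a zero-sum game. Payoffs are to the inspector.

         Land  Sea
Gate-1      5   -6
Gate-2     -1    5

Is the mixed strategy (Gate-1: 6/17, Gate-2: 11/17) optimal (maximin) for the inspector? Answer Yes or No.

Against Land this mix gives (6/17)·5 + (11/17)·(-1) = 19/17.
Against Sea this mix gives (6/17)·(-6) + (11/17)·5 = 19/17.
All of the smuggler's active replies (Land, Sea) yield 19/17, and no column does worse for the inspector. The mix makes the smuggler indifferent and guarantees 19/17, so it is optimal.

Yes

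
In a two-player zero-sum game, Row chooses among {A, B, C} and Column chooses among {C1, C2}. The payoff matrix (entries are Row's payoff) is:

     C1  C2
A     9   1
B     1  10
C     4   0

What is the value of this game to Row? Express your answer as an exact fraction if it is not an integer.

Row minima: A → 1, B → 1, C → 0; maximin = 1.
Column maxima: C1 → 9, C2 → 10; minimax = 9.
1 ≠ 9, so there is no saddle point; optimal play is mixed.
C is strictly dominated by A, so Row never plays it.
On the remaining 2×2 (A, B vs C1, C2):
Let Row play A with probability p. Expected payoff against C1: 9p + 1(1−p) = 8p + 1; against C2: 1p + 10(1−p) = −9p + 10.
Setting these equal: 8p + 1 = −9p + 10 ⇒ 17p = 9 ⇒ p = 9/17, and the value is (8)·(9/17) + 1 = 89/17.
For Column: with q = P(C1), equating A's and B's payoffs gives 8q + 1 = −9q + 10 ⇒ q = 9/17.

89/17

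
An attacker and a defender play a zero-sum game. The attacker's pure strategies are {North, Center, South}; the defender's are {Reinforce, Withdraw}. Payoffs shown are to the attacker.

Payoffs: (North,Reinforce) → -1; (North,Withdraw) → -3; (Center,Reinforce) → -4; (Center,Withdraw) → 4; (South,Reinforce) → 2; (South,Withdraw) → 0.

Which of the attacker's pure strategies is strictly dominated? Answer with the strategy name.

South gives a strictly higher payoff than North against every column: 2 > -1, 0 > -3.
So North is strictly dominated and the attacker never plays it.

North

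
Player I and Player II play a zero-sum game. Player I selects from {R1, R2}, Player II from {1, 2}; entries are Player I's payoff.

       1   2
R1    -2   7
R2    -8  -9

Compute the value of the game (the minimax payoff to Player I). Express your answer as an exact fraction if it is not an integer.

Row minima: R1 → -2, R2 → -9; maximin = -2.
Column maxima: 1 → -2, 2 → 7; minimax = -2.
Since maximin = minimax = -2, there is a saddle point and the value is -2.

-2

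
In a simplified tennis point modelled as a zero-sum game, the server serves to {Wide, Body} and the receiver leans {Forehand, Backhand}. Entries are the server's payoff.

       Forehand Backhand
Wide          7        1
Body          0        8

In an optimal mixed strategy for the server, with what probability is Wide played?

Row minima: Wide → 1, Body → 0; maximin = 1.
Column maxima: Forehand → 7, Backhand → 8; minimax = 7.
1 ≠ 7, so there is no saddle point; optimal play is mixed.
Let the server play Wide with probability p. Expected payoff against Forehand: 7p + 0(1−p) = 7p; against Backhand: 1p + 8(1−p) = −7p + 8.
Setting these equal: 7p = −7p + 8 ⇒ 14p = 8 ⇒ p = 4/7, and the value is (7)·(4/7) = 4.
For the receiver: with q = P(Forehand), equating Wide's and Body's payoffs gives 6q + 1 = −8q + 8 ⇒ q = 1/2.

4/7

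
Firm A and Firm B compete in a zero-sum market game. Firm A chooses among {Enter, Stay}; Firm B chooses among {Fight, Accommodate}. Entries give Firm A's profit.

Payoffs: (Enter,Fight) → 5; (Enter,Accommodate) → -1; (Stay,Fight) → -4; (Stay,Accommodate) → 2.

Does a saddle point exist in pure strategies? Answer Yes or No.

Row minima: Enter → -1, Stay → -4; maximin = -1.
Column maxima: Fight → 5, Accommodate → 2; minimax = 2.
-1 ≠ 2, so no pure-strategy equilibrium exists.

No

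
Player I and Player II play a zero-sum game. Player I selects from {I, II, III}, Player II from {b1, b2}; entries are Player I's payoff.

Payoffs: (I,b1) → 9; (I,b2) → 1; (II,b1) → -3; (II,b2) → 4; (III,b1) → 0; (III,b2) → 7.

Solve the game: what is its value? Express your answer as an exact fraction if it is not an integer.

Row minima: I → 1, II → -3, III → 0; maximin = 1.
Column maxima: b1 → 9, b2 → 7; minimax = 7.
1 ≠ 7, so there is no saddle point; optimal play is mixed.
II is strictly dominated by III, so Player I never plays it.
On the remaining 2×2 (I, III vs b1, b2):
Let Player I play I with probability p. Expected payoff against b1: 9p + 0(1−p) = 9p; against b2: 1p + 7(1−p) = −6p + 7.
Setting these equal: 9p = −6p + 7 ⇒ 15p = 7 ⇒ p = 7/15, and the value is (9)·(7/15) = 21/5.
For Player II: with q = P(b1), equating I's and III's payoffs gives 8q + 1 = −7q + 7 ⇒ q = 2/5.

21/5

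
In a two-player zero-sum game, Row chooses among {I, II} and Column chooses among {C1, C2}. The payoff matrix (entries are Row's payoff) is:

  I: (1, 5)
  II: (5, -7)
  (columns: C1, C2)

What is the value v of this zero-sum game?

Row minima: I → 1, II → -7; maximin = 1.
Column maxima: C1 → 5, C2 → 5; minimax = 5.
1 ≠ 5, so there is no saddle point; optimal play is mixed.
Let Row play I with probability p. Expected payoff against C1: 1p + 5(1−p) = −4p + 5; against C2: 5p + (-7)(1−p) = 12p − 7.
Setting these equal: −4p + 5 = 12p − 7 ⇒ −16p = -12 ⇒ p = 3/4, and the value is (-4)·(3/4) + 5 = 2.
For Column: with q = P(C1), equating I's and II's payoffs gives −4q + 5 = 12q − 7 ⇒ q = 3/4.

2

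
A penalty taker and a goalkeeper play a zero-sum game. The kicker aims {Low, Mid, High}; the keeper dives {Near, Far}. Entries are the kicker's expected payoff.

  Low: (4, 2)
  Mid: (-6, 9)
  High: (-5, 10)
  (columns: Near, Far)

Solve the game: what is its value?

Row minima: Low → 2, Mid → -6, High → -5; maximin = 2.
Column maxima: Near → 4, Far → 10; minimax = 4.
2 ≠ 4, so there is no saddle point; optimal play is mixed.
Mid is strictly dominated by High, so the kicker never plays it.
On the remaining 2×2 (Low, High vs Near, Far):
Let the kicker play Low with probability p. Expected payoff against Near: 4p + (-5)(1−p) = 9p − 5; against Far: 2p + 10(1−p) = −8p + 10.
Setting these equal: 9p − 5 = −8p + 10 ⇒ 17p = 15 ⇒ p = 15/17, and the value is (9)·(15/17) − 5 = 50/17.
For the keeper: with q = P(Near), equating Low's and High's payoffs gives 2q + 2 = −15q + 10 ⇒ q = 8/17.

50/17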